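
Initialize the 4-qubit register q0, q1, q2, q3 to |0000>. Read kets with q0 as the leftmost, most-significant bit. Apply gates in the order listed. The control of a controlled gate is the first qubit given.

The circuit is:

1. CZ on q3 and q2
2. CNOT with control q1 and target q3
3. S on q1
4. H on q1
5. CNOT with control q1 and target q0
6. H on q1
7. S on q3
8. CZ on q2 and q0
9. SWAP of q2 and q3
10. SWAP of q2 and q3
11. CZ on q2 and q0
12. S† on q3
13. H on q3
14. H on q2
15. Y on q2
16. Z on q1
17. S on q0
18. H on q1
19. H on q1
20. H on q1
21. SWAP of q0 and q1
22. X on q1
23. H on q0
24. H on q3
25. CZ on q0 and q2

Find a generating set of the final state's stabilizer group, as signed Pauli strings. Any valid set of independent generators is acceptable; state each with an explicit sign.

The stabilizer group can be generated by +XZZI, -ZYII, -ZIXI, +IIIZ, among other valid generating sets.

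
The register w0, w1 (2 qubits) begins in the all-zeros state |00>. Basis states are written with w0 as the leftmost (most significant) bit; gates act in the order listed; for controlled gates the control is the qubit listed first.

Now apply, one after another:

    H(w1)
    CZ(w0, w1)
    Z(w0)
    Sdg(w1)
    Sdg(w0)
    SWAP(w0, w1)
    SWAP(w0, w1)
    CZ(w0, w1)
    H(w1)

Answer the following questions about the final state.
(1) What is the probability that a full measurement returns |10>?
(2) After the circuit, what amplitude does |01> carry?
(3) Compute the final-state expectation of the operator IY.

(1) The probability of measuring |10> is 0.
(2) |01> carries amplitude 1/2 + I/2 in the final state.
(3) In the final state, IY has expectation 1.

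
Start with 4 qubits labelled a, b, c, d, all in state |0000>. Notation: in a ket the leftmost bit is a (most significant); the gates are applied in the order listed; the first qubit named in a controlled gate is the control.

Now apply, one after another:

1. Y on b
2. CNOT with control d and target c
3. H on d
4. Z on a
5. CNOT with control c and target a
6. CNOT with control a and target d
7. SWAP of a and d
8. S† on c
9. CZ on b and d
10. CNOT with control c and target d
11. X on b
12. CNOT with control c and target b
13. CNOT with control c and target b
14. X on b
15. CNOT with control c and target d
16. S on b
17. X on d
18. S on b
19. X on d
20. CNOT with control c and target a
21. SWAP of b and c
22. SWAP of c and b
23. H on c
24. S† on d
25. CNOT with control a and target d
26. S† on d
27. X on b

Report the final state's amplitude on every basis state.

The resulting statevector has amplitude -I/2 on |0000>, -I/2 on |0010>, -1/2 on |1001>, -1/2 on |1011>, and 0 on every other basis state. Key observation: steps 10-15 multiply out to the identity, so the circuit reduces to the remaining gates.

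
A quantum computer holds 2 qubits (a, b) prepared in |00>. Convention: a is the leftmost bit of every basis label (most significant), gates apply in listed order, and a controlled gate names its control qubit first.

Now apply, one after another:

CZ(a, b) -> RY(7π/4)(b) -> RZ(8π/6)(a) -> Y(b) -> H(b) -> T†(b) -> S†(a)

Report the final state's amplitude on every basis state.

The resulting statevector has amplitude sqrt(2)*(sqrt(2 - sqrt(2)) + sqrt(sqrt(2) + 2))*exp(5*I*pi/6)/4 on |00>, sqrt(2)*(-sqrt(sqrt(2) + 2) + sqrt(2 - sqrt(2)))*exp(7*I*pi/12)/4 on |01>, 0 on |10>, 0 on |11>.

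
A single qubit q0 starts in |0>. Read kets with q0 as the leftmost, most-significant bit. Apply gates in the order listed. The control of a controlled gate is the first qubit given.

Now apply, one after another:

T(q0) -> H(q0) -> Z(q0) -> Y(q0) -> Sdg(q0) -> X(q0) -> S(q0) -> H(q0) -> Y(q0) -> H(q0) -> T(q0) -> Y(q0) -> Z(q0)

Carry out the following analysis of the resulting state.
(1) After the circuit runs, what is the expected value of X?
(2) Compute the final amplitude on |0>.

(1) The observable X averages to sqrt(2)/2.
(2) |0> carries amplitude -sqrt(2)*exp(I*pi/4)/2 in the final state.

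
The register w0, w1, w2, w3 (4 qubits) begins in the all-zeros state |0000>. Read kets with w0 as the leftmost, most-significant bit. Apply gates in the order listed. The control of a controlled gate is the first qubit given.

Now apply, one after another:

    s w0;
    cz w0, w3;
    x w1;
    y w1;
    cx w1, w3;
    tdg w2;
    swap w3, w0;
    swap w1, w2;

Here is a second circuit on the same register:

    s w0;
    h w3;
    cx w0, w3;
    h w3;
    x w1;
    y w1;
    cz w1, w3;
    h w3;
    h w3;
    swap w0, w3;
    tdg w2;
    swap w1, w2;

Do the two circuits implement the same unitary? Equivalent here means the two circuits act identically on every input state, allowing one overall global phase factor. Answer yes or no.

No: there is an input state on which the two circuits produce genuinely different outputs (not merely differing by a phase).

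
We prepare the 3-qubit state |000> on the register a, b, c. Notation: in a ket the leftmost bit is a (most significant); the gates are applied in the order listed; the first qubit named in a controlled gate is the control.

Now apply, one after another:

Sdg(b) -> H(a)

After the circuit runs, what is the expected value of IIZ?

The expectation value of IIZ is 1.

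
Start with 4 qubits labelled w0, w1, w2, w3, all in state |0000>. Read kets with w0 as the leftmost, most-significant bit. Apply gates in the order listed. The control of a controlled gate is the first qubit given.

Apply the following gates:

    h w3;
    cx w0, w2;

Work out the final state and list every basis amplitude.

The final amplitudes are sqrt(2)/2 on |0000>, sqrt(2)/2 on |0001>, and 0 on every other basis state.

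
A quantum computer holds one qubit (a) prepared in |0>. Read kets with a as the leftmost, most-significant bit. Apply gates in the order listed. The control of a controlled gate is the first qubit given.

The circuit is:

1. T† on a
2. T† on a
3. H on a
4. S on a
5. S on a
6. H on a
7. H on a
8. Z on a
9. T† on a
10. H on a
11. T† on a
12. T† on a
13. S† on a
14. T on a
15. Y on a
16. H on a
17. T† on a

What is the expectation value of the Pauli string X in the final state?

In the final state, X has expectation -1/2 + sqrt(2)/4.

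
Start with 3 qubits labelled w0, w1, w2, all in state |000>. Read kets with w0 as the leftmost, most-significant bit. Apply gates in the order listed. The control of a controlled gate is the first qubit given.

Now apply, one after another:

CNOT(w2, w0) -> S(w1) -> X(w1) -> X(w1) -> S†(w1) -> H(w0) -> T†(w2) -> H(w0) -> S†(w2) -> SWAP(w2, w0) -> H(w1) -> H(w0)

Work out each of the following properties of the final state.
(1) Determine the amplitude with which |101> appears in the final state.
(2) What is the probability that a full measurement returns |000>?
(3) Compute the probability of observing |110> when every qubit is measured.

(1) The final state's coefficient on |101> equals 0. Key observation: steps 2-5 multiply out to the identity, so the circuit reduces to the remaining gates.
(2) Outcome |000> occurs with probability 1/4.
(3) Outcome |110> occurs with probability 1/4.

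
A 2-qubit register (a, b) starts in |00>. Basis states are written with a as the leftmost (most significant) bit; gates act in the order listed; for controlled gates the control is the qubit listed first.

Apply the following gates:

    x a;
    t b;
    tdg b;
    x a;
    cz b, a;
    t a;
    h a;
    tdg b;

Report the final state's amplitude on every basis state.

The resulting statevector has amplitude sqrt(2)/2 on |00>, 0 on |01>, sqrt(2)/2 on |10>, 0 on |11>.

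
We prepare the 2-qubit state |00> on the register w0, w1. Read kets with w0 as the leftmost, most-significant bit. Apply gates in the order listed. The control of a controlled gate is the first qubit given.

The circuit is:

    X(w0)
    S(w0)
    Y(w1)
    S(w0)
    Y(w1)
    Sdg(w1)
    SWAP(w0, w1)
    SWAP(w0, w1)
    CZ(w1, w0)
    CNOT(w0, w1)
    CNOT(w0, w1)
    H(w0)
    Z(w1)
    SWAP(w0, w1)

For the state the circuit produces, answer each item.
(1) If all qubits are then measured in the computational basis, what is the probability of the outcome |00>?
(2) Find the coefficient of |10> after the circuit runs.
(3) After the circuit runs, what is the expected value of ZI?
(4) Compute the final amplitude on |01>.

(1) Outcome |00> occurs with probability 1/2. Key observation: the block from step 10 through step 11 cancels to the identity and can be dropped.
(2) |10> carries amplitude 0 in the final state.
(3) In the final state, ZI has expectation 1.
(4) The amplitude on |01> is sqrt(2)/2.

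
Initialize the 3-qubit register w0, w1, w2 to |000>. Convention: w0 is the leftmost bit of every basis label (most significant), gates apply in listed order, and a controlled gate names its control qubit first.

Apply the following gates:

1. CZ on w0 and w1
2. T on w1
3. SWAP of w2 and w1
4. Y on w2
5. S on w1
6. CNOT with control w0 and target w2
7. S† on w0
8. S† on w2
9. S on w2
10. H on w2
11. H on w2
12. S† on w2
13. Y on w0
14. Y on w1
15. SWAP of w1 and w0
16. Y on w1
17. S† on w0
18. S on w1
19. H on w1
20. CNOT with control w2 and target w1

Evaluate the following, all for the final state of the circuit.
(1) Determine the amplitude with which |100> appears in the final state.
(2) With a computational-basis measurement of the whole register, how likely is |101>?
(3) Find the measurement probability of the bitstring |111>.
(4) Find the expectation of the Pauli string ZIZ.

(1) |100> carries amplitude 0 in the final state. Key observation: gates 9-12 undo each other exactly, leaving only the rest of the circuit to track.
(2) A full measurement returns |101> with probability 1/2.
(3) The probability of measuring |111> is 1/2.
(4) The observable ZIZ averages to 1.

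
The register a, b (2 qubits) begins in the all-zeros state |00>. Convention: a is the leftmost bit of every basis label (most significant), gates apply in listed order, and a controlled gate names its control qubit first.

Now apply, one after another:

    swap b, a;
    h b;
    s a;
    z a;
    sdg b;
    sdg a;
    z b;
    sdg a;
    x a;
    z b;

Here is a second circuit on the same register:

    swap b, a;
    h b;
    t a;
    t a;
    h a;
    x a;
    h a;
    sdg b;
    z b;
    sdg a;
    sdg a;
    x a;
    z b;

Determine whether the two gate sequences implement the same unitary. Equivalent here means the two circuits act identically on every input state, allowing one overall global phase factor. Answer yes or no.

Yes: on every input state the two circuits agree up to one overall phase factor.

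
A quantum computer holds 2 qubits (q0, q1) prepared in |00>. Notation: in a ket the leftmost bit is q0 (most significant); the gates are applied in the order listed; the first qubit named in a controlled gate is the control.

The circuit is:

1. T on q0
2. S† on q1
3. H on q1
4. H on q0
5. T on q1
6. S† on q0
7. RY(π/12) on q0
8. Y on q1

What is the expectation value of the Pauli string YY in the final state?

The observable YY averages to -sqrt(2)/2.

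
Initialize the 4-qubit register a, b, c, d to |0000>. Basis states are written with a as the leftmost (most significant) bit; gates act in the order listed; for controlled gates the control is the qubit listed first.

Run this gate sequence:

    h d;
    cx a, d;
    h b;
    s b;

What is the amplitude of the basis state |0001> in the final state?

|0001> carries amplitude 1/2 in the final state.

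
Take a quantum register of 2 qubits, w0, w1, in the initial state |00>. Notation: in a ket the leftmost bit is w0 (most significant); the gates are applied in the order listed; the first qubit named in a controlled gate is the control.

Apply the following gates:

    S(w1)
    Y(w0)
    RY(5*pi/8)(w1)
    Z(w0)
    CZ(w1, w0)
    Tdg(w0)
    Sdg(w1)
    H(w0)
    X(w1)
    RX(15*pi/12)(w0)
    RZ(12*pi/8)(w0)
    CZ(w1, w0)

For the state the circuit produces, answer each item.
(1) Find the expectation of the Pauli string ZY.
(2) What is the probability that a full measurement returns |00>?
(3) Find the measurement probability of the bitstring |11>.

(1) The expectation value of ZY is -sqrt(sqrt(2) + 2)/2.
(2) Outcome |00> occurs with probability sqrt(2 - sqrt(2))/8 + 1/4.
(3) Outcome |11> occurs with probability 1/4 - sqrt(2 - sqrt(2))/8.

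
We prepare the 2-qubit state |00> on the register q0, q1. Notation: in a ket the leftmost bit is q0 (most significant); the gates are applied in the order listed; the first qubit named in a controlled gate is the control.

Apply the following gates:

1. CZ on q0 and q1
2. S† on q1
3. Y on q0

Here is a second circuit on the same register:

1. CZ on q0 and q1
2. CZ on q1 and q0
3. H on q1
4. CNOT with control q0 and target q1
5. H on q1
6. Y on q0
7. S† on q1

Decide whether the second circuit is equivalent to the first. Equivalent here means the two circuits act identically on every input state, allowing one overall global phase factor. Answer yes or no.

Yes: on every input state the two circuits agree up to one overall phase factor.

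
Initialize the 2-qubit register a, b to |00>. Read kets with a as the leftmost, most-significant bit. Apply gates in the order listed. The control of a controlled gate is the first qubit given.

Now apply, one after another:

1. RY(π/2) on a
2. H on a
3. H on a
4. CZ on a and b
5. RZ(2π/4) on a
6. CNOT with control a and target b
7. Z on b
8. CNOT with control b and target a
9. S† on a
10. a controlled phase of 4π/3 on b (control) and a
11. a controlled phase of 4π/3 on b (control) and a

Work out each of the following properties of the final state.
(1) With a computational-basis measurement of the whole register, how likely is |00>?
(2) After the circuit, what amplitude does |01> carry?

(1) Outcome |00> occurs with probability 1/2. Key observation: gates 2-3 undo each other exactly, leaving only the rest of the circuit to track.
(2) The amplitude on |01> is -sqrt(2)*exp(I*pi/4)/2.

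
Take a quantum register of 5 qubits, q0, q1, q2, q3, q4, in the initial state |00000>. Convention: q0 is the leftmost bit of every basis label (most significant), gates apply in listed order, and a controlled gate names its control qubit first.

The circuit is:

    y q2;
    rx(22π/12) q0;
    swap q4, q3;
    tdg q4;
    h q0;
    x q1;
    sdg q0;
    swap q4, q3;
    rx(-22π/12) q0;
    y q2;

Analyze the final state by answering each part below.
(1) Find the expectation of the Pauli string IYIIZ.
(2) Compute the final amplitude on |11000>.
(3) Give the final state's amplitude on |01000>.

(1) The observable IYIIZ averages to 0.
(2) The final state's coefficient on |11000> equals (1 - I)*(-sqrt(6)*I + sqrt(2)*(2 - I))/8.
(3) The amplitude on |01000> is (1 - I)*(sqrt(6) + sqrt(2)*(-1 + 2*I))/8.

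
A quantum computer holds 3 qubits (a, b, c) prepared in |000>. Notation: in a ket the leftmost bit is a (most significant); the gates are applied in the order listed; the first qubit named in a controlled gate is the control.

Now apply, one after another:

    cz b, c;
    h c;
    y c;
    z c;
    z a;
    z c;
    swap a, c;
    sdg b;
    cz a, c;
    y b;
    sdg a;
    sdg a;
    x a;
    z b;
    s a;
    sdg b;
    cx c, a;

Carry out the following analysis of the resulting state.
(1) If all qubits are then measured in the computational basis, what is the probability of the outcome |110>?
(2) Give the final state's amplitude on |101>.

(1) Outcome |110> occurs with probability 1/2.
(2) The final state's coefficient on |101> equals 0.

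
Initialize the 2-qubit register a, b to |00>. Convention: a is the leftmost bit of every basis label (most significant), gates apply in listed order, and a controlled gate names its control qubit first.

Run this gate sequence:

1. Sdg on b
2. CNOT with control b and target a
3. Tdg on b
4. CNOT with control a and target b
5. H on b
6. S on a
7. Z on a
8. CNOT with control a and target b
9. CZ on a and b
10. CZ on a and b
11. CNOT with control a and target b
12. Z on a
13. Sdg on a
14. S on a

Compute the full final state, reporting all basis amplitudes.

The resulting statevector has amplitude sqrt(2)/2 on |00>, sqrt(2)/2 on |01>, 0 on |10>, 0 on |11>. Key observation: steps 6-13 multiply out to the identity, so the circuit reduces to the remaining gates.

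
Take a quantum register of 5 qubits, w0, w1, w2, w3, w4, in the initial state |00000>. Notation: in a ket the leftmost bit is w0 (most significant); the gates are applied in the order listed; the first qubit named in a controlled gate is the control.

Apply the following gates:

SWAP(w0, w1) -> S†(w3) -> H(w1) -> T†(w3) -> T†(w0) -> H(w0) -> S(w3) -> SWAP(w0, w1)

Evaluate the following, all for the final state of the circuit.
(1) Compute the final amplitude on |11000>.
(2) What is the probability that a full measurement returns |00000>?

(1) The final state's coefficient on |11000> equals 1/2.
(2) Outcome |00000> occurs with probability 1/4.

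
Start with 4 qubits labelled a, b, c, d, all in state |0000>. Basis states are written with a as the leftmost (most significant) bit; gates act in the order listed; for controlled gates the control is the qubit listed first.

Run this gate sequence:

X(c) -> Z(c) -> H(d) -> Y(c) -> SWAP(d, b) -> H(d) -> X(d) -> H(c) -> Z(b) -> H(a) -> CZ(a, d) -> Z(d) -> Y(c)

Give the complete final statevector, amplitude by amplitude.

The resulting statevector has amplitude 1/4 on |0000>, -1/4 on |0001>, -1/4 on |0010>, 1/4 on |0011>, -1/4 on |0100>, 1/4 on |0101>, 1/4 on |0110>, -1/4 on |0111>, 1/4 on |1000>, 1/4 on |1001>, -1/4 on |1010>, -1/4 on |1011>, -1/4 on |1100>, -1/4 on |1101>, 1/4 on |1110>, 1/4 on |1111>.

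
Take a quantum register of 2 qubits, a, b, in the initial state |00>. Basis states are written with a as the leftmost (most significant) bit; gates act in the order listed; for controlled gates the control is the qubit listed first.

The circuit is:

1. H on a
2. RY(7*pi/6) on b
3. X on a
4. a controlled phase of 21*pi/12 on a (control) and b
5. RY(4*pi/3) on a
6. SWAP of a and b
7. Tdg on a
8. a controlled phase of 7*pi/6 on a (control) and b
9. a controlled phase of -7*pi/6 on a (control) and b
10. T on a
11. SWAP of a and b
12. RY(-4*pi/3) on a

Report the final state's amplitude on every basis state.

The final amplitudes are 1/4 - sqrt(3)/4 on |00>, 1/4 + sqrt(3)/4 on |01>, 1/4 - sqrt(3)/4 on |10>, (-sqrt(3) - 1)*exp(3*I*pi/4)/4 on |11>. Key observation: steps 5-12 multiply out to the identity, so the circuit reduces to the remaining gates.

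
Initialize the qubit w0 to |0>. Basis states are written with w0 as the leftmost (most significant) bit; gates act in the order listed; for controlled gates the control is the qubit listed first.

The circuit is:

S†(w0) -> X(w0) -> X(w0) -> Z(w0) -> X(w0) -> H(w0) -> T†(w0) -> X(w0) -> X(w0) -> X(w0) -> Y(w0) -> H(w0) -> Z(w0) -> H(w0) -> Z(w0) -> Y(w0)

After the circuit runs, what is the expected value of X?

In the final state, X has expectation sqrt(2)/2. Key observation: the block from step 8 through step 9 cancels to the identity and can be dropped.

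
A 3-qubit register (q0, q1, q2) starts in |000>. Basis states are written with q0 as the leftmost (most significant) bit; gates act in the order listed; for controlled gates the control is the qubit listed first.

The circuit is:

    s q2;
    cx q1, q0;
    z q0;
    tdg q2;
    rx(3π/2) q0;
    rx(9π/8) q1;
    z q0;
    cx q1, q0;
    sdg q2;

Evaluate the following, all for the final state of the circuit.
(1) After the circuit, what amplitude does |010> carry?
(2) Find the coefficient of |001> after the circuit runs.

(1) |010> carries amplitude sqrt(2)*cos(pi/16)/2 in the final state.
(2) The final state's coefficient on |001> equals 0.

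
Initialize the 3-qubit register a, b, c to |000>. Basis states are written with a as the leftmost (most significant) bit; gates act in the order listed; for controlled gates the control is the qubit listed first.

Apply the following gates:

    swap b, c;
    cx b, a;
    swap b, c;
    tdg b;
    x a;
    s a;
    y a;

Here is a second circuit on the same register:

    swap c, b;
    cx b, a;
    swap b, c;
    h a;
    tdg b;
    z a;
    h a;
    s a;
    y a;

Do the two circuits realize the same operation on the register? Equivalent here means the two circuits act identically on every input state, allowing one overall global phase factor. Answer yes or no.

Yes, they are equivalent — the unitaries differ by at most a global phase.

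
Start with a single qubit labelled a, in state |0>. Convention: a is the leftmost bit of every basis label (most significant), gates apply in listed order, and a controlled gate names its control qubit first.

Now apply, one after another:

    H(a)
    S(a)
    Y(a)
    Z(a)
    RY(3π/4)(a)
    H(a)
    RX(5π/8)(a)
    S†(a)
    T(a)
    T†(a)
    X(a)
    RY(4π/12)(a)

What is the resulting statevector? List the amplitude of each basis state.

The resulting statevector has amplitude -sqrt(3)*sqrt(sqrt(2)/4 + 1/2)*sin(5*pi/16)/4 - sqrt(sqrt(2)/4 + 1/2)*sin(5*pi/16)/4 - sqrt(3)*sqrt(1/2 - sqrt(2)/4)*sin(5*pi/16)/4 - sqrt(sqrt(2)/4 + 1/2)*cos(5*pi/16)/4 - sqrt(1/2 - sqrt(2)/4)*sin(5*pi/16)/4 - sqrt(1/2 - sqrt(2)/4)*cos(5*pi/16)/4 + sqrt(3)*sqrt(1/2 - sqrt(2)/4)*cos(5*pi/16)/4 + sqrt(3)*sqrt(sqrt(2)/4 + 1/2)*cos(5*pi/16)/4 - sqrt(3)*I*sqrt(sqrt(2)/4 + 1/2)*sin(5*pi/16)/4 - I*sqrt(sqrt(2)/4 + 1/2)*sin(5*pi/16)/4 - I*sqrt(sqrt(2)/4 + 1/2)*cos(5*pi/16)/4 - sqrt(3)*I*sqrt(1/2 - sqrt(2)/4)*cos(5*pi/16)/4 + I*sqrt(1/2 - sqrt(2)/4)*cos(5*pi/16)/4 + I*sqrt(1/2 - sqrt(2)/4)*sin(5*pi/16)/4 + sqrt(3)*I*sqrt(1/2 - sqrt(2)/4)*sin(5*pi/16)/4 + sqrt(3)*I*sqrt(sqrt(2)/4 + 1/2)*cos(5*pi/16)/4 on |0>, -sqrt(sqrt(2)/4 + 1/2)*sin(5*pi/16)/4 - sqrt(1/2 - sqrt(2)/4)*sin(5*pi/16)/4 + sqrt(1/2 - sqrt(2)/4)*cos(5*pi/16)/4 + sqrt(3)*sqrt(1/2 - sqrt(2)/4)*cos(5*pi/16)/4 + sqrt(sqrt(2)/4 + 1/2)*cos(5*pi/16)/4 + sqrt(3)*sqrt(1/2 - sqrt(2)/4)*sin(5*pi/16)/4 + sqrt(3)*sqrt(sqrt(2)/4 + 1/2)*cos(5*pi/16)/4 + sqrt(3)*sqrt(sqrt(2)/4 + 1/2)*sin(5*pi/16)/4 - I*sqrt(sqrt(2)/4 + 1/2)*sin(5*pi/16)/4 - sqrt(3)*I*sqrt(1/2 - sqrt(2)/4)*sin(5*pi/16)/4 - sqrt(3)*I*sqrt(1/2 - sqrt(2)/4)*cos(5*pi/16)/4 - I*sqrt(1/2 - sqrt(2)/4)*cos(5*pi/16)/4 + I*sqrt(1/2 - sqrt(2)/4)*sin(5*pi/16)/4 + I*sqrt(sqrt(2)/4 + 1/2)*cos(5*pi/16)/4 + sqrt(3)*I*sqrt(sqrt(2)/4 + 1/2)*cos(5*pi/16)/4 + sqrt(3)*I*sqrt(sqrt(2)/4 + 1/2)*sin(5*pi/16)/4 on |1>.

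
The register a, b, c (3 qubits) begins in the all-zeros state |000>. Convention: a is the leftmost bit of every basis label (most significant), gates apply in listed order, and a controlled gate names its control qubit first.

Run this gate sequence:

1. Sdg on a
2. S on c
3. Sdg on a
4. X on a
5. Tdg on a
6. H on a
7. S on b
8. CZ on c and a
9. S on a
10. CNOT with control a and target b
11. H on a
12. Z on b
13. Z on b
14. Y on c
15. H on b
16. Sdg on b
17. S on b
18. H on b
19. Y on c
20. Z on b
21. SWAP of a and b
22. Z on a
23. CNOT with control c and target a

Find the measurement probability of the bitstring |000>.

A full measurement returns |000> with probability 1/4. Key observation: the block from step 13 through step 20 cancels to the identity and can be dropped.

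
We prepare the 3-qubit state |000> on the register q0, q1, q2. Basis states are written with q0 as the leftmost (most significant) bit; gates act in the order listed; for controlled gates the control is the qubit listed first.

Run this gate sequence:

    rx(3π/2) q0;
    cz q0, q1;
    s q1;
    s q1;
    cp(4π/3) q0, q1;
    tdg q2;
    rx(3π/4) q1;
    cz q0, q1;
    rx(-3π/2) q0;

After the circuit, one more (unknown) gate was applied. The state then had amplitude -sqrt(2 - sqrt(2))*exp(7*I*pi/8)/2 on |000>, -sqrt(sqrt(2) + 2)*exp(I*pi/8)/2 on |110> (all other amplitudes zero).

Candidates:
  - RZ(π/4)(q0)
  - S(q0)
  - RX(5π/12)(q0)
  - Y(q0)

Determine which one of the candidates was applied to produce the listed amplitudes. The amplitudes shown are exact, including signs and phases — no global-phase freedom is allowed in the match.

It was RZ(π/4)(q0) that produced the state shown.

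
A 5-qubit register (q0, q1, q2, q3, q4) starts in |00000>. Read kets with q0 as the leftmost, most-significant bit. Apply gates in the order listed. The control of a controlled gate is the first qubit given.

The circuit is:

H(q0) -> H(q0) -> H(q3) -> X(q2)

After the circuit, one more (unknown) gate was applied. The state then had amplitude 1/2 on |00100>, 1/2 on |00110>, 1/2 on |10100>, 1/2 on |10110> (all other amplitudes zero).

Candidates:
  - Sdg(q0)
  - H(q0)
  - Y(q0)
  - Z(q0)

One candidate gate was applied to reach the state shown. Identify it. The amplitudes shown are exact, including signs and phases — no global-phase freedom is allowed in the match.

The applied gate was H(q0). Key observation: the block from step 1 through step 2 cancels to the identity and can be dropped.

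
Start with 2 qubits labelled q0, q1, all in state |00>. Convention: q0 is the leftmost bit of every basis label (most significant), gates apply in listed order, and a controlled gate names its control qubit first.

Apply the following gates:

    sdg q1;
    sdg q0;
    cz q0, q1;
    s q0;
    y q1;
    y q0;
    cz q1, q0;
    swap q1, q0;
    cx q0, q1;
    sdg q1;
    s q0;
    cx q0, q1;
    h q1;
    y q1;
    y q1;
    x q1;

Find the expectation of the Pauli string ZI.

The expectation value of ZI is -1.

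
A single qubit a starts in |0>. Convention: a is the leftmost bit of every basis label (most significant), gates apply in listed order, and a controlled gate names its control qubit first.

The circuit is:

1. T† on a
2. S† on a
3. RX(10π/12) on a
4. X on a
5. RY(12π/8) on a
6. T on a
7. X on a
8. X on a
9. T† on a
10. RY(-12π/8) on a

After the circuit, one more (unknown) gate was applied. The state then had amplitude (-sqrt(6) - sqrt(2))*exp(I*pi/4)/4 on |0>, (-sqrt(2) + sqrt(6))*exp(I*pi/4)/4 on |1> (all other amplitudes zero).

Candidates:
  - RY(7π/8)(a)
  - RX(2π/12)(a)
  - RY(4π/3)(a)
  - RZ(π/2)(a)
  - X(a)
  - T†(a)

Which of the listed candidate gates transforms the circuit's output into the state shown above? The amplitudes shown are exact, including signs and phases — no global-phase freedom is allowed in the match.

The applied gate was RZ(π/2)(a). Key observation: steps 5-10 multiply out to the identity, so the circuit reduces to the remaining gates.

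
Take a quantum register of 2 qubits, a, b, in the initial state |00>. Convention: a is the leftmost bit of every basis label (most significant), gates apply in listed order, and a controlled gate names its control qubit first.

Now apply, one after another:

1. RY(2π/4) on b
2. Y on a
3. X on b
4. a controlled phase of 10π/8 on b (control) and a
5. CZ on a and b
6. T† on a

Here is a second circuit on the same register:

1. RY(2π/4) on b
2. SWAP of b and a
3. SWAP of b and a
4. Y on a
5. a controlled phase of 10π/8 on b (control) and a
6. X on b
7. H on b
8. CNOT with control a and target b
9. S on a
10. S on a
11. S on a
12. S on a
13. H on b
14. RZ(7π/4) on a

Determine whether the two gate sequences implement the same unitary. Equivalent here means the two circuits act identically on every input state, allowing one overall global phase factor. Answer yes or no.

No: there is an input state on which the two circuits produce genuinely different outputs (not merely differing by a phase).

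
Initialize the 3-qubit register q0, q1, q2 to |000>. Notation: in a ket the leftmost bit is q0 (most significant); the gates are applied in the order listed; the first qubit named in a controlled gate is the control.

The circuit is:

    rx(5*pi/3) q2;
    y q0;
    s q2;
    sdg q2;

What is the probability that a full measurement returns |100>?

The probability of measuring |100> is 3/4. Key observation: steps 3-4 multiply out to the identity, so the circuit reduces to the remaining gates.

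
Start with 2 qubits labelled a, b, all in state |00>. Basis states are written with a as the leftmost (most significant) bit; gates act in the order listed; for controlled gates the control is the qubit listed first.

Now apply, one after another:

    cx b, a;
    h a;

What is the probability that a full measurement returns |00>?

Outcome |00> occurs with probability 1/2.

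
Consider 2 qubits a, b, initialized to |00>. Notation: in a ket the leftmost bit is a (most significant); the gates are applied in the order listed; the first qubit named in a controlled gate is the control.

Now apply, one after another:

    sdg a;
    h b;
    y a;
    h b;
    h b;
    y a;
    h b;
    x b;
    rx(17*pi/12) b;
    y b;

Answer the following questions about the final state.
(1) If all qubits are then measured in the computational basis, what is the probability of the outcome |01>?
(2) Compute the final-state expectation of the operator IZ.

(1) The probability of measuring |01> is -sqrt(2)/8 + sqrt(6)/8 + 1/2.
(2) In the final state, IZ has expectation -sqrt(6)/4 + sqrt(2)/4.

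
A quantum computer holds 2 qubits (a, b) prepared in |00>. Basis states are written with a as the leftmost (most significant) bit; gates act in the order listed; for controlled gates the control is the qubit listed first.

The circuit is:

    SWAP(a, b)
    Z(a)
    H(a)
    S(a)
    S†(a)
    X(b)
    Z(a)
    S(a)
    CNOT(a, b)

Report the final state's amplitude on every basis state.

The resulting statevector has amplitude 0 on |00>, sqrt(2)/2 on |01>, -sqrt(2)*I/2 on |10>, 0 on |11>. Key observation: the block from step 4 through step 5 cancels to the identity and can be dropped.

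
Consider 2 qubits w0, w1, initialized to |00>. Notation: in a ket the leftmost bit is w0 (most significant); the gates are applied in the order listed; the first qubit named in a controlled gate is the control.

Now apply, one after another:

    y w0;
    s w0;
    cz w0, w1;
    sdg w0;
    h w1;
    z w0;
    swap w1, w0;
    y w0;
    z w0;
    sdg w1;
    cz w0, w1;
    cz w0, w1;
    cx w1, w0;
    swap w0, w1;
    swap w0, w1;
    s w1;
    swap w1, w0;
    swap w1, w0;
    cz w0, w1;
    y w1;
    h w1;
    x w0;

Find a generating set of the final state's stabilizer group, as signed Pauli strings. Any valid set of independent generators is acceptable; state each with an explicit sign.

One valid set of independent stabilizer generators is -XI, +IX (any independent generating set of the same group is equally correct).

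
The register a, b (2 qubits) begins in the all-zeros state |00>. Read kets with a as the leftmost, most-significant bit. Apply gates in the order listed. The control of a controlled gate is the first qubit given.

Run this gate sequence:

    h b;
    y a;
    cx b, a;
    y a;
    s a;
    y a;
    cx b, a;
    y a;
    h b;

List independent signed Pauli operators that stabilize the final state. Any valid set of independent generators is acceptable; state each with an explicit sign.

The final state is stabilized by the group generated by -IY, +ZI; other independent generating sets are equally valid.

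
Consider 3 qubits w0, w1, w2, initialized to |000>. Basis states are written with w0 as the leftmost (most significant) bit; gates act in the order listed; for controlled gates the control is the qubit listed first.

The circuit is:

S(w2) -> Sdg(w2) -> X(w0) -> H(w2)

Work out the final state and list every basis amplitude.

The resulting statevector has amplitude sqrt(2)/2 on |100>, sqrt(2)/2 on |101>, and 0 on every other basis state. Key observation: steps 1-2 multiply out to the identity, so the circuit reduces to the remaining gates.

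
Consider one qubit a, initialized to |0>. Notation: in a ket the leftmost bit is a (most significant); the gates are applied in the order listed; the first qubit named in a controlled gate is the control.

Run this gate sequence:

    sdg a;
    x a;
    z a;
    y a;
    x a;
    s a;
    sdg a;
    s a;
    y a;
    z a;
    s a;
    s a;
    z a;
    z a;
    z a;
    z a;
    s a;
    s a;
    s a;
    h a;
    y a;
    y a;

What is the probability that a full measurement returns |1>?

Outcome |1> occurs with probability 1/2.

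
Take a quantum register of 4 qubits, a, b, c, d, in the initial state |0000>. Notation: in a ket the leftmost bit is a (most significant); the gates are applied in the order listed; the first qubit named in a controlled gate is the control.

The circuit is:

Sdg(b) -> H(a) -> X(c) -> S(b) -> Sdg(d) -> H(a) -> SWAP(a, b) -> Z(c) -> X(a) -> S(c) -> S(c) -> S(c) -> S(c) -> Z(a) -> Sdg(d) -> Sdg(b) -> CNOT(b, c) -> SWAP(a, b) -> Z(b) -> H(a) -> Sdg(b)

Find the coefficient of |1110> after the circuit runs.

The final state's coefficient on |1110> equals sqrt(2)*I/2.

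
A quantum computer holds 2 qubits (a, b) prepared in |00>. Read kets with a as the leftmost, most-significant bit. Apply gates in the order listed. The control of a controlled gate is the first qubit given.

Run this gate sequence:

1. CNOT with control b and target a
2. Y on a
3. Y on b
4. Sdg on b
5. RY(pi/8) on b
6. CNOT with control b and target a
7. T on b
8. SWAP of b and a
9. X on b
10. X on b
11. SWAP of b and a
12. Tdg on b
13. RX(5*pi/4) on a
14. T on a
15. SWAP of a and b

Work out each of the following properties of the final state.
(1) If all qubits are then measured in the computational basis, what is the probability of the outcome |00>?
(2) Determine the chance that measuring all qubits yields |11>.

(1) The probability of measuring |00> is (2 - sqrt(sqrt(2) + 2))*(sqrt(2) + 2)/16. Key observation: the block from step 7 through step 12 cancels to the identity and can be dropped.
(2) A full measurement returns |11> with probability (sqrt(2) + 2)*(sqrt(sqrt(2) + 2) + 2)/16.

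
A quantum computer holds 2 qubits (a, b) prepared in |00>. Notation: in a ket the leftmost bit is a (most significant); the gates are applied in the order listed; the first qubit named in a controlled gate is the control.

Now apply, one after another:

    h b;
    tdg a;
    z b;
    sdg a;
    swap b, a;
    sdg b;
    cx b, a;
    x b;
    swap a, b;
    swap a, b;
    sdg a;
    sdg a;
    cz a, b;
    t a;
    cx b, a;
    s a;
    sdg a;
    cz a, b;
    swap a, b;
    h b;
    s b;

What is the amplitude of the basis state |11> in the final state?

The amplitude on |11> is -exp(3*I*pi/4)/2 + I/2. Key observation: the block from step 16 through step 17 cancels to the identity and can be dropped.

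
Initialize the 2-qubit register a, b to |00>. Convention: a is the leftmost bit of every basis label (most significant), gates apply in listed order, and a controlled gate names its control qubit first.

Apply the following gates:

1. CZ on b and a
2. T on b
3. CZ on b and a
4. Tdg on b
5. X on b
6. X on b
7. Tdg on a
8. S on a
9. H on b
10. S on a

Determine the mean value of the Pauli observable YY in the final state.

The expectation value of YY is 0.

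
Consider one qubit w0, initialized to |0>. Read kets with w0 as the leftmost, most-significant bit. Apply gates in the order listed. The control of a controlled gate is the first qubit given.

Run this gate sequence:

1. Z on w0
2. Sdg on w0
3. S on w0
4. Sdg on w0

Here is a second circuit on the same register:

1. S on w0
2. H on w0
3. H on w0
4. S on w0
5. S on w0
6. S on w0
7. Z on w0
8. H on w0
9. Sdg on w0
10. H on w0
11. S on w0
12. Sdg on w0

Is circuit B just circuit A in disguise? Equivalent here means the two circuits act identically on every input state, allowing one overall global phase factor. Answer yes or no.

No, they are not equivalent — no single phase factor reconciles the two unitaries.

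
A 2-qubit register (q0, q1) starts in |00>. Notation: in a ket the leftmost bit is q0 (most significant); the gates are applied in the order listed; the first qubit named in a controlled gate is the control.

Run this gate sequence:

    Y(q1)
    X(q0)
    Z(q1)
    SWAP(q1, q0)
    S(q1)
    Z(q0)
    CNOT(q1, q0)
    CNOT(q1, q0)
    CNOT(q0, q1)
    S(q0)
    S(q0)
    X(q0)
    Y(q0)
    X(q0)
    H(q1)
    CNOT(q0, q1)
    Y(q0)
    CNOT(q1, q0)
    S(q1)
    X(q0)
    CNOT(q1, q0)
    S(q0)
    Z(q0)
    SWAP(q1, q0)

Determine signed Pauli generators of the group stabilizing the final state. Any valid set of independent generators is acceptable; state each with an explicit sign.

The stabilizer group can be generated by +YI, +IZ, among other valid generating sets.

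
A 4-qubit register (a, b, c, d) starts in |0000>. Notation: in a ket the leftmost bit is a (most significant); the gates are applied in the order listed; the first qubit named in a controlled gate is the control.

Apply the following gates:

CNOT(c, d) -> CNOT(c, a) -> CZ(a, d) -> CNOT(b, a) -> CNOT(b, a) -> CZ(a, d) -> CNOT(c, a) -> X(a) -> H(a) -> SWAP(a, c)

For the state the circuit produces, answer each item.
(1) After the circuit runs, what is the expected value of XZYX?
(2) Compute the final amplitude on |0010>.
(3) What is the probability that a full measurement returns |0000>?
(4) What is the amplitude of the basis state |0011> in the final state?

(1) The expectation value of XZYX is 0. Key observation: the block from step 2 through step 7 cancels to the identity and can be dropped.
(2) |0010> carries amplitude -sqrt(2)/2 in the final state.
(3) The probability of measuring |0000> is 1/2.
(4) |0011> carries amplitude 0 in the final state.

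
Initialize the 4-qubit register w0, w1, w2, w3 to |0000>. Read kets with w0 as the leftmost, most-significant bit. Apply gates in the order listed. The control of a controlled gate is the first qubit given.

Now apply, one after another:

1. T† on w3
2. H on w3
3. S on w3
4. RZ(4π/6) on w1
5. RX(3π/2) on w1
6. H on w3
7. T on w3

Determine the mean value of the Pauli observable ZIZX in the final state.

The expectation value of ZIZX is sqrt(2)/2.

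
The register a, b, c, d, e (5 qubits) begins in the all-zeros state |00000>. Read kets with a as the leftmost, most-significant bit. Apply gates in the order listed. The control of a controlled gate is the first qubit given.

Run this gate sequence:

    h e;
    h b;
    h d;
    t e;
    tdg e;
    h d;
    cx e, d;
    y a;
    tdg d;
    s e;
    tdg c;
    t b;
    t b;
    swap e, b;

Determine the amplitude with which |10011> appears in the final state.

The amplitude on |10011> is 0. Key observation: steps 3-6 multiply out to the identity, so the circuit reduces to the remaining gates.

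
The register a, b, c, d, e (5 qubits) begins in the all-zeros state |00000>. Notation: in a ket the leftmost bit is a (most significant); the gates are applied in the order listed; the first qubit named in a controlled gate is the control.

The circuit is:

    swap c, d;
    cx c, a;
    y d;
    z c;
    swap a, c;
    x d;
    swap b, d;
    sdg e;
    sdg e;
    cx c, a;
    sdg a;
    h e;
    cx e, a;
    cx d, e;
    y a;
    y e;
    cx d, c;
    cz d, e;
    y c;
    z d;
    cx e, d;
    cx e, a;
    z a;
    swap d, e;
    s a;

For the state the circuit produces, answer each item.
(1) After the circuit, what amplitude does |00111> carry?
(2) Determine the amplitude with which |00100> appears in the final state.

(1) The amplitude on |00111> is sqrt(2)/2.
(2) The final state's coefficient on |00100> equals sqrt(2)/2.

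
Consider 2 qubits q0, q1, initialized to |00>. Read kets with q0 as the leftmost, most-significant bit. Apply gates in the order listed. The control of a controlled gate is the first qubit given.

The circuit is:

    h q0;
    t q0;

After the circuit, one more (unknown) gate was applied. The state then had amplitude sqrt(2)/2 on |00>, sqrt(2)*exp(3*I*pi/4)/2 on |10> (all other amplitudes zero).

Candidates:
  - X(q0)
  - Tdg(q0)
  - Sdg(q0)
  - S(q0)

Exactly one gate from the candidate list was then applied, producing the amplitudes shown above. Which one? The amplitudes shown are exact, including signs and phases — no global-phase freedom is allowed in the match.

It was S(q0) that produced the state shown.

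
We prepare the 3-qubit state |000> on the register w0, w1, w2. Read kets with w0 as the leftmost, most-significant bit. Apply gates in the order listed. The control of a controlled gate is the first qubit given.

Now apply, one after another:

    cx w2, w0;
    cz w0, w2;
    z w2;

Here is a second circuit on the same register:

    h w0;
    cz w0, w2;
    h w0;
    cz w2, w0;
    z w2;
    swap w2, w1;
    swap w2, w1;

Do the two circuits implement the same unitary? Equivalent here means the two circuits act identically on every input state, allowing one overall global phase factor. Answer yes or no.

Yes — the two circuits implement the same unitary up to a global phase.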